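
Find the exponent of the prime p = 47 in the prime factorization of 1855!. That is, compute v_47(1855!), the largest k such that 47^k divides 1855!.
v_47(1855!) = 39

Legendre's formula: v_p(n!) = Σ_{k ≥ 1} ⌊n / p^k⌋. For p = 47, n = 1855, the terms are:
  ⌊1855/47^1⌋ = ⌊1855/47⌋ = 39
(the next term ⌊1855/47^2⌋ = 0, terminating the sum). Summing: v_47(1855!) = 39 = 39.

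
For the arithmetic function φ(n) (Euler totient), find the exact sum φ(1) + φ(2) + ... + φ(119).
Σ_{n ≤ 119} φ(n) = 4354

Compute φ(n) for each 1 ≤ n ≤ 119: φ(1) = 1, φ(2) = 1, φ(3) = 2, φ(4) = 2, φ(5) = 4, φ(6) = 2, φ(7) = 6, φ(8) = 4, φ(9) = 6, φ(10) = 4, φ(11) = 10, φ(12) = 4, φ(13) = 12, φ(14) = 6, φ(15) = 8, φ(16) = 8, φ(17) = 16, φ(18) = 6, φ(19) = 18, φ(20) = 8, φ(21) = 12, φ(22) = 10, φ(23) = 22, φ(24) = 8, φ(25) = 20, φ(26) = 12, φ(27) = 18, φ(28) = 12, φ(29) = 28, φ(30) = 8, φ(31) = 30, φ(32) = 16, φ(33) = 20, φ(34) = 16, φ(35) = 24, φ(36) = 12, φ(37) = 36, φ(38) = 18, φ(39) = 24, φ(40) = 16, φ(41) = 40, φ(42) = 12, φ(43) = 42, φ(44) = 20, φ(45) = 24, φ(46) = 22, φ(47) = 46, φ(48) = 16, φ(49) = 42, φ(50) = 20, φ(51) = 32, φ(52) = 24, φ(53) = 52, φ(54) = 18, φ(55) = 40, φ(56) = 24, φ(57) = 36, φ(58) = 28, φ(59) = 58, φ(60) = 16, φ(61) = 60, φ(62) = 30, φ(63) = 36, φ(64) = 32, φ(65) = 48, φ(66) = 20, φ(67) = 66, φ(68) = 32, φ(69) = 44, φ(70) = 24, φ(71) = 70, φ(72) = 24, φ(73) = 72, φ(74) = 36, φ(75) = 40, φ(76) = 36, φ(77) = 60, φ(78) = 24, φ(79) = 78, φ(80) = 32, φ(81) = 54, φ(82) = 40, φ(83) = 82, φ(84) = 24, φ(85) = 64, φ(86) = 42, φ(87) = 56, φ(88) = 40, φ(89) = 88, φ(90) = 24, φ(91) = 72, φ(92) = 44, φ(93) = 60, φ(94) = 46, φ(95) = 72, φ(96) = 32, φ(97) = 96, φ(98) = 42, φ(99) = 60, φ(100) = 40, φ(101) = 100, φ(102) = 32, φ(103) = 102, φ(104) = 48, φ(105) = 48, φ(106) = 52, φ(107) = 106, φ(108) = 36, φ(109) = 108, φ(110) = 40, φ(111) = 72, φ(112) = 48, φ(113) = 112, φ(114) = 36, φ(115) = 88, φ(116) = 56, φ(117) = 72, φ(118) = 58, φ(119) = 96. Summing all 119 values: 4354. (Average order: Σ_{n ≤ x} φ(n) ~ (3/π²) x². For x = 119, (3/π²)·119² ≈ 4304.43.)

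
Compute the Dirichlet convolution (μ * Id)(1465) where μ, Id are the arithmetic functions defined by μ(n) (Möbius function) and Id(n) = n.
(μ * Id)(1465) = 1168

Divisors of 1465: [1, 5, 293, 1465]. For each d | 1465:
  d = 1: μ(1) · Id(1465/1) = 1 · 1465 = 1465
  d = 5: μ(5) · Id(1465/5) = -1 · 293 = -293
  d = 293: μ(293) · Id(1465/293) = -1 · 5 = -5
  d = 1465: μ(1465) · Id(1465/1465) = 1 · 1 = 1
Summing: (μ * Id)(1465) = 1465 + -293 + -5 + 1 = 1168.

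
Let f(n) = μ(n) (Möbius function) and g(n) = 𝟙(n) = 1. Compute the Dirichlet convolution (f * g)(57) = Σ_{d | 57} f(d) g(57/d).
(μ * 𝟙)(57) = 0

Divisors of 57: [1, 3, 19, 57]. For each d | 57:
  d = 1: μ(1) · 𝟙(57/1) = 1 · 1 = 1
  d = 3: μ(3) · 𝟙(57/3) = -1 · 1 = -1
  d = 19: μ(19) · 𝟙(57/19) = -1 · 1 = -1
  d = 57: μ(57) · 𝟙(57/57) = 1 · 1 = 1
Summing: (μ * 𝟙)(57) = 1 + -1 + -1 + 1 = 0.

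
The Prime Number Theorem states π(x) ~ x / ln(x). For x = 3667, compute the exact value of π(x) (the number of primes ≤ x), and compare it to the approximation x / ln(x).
π(3667) = 511;  x/ln(x) ≈ 446.81;  relative error ≈ 12.56%.

Directly count primes up to 3667: π(3667) = 511. The PNT approximation gives 3667/ln(3667) ≈ 3667/8.20713 ≈ 446.81. Relative error (π(x) − x/ln(x)) / π(x) ≈ 12.56%; the approximation is known to undercount slightly (Li(x) is a better estimate).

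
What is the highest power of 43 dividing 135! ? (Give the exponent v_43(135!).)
v_43(135!) = 3

Legendre's formula: v_p(n!) = Σ_{k ≥ 1} ⌊n / p^k⌋. For p = 43, n = 135, the terms are:
  ⌊135/43^1⌋ = ⌊135/43⌋ = 3
(the next term ⌊135/43^2⌋ = 0, terminating the sum). Summing: v_43(135!) = 3 = 3.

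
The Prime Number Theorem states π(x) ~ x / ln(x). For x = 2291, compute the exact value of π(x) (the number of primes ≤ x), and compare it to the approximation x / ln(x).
π(2291) = 340;  x/ln(x) ≈ 296.12;  relative error ≈ 12.91%.

Directly count primes up to 2291: π(2291) = 340. The PNT approximation gives 2291/ln(2291) ≈ 2291/7.73674 ≈ 296.12. Relative error (π(x) − x/ln(x)) / π(x) ≈ 12.91%; the approximation is known to undercount slightly (Li(x) is a better estimate).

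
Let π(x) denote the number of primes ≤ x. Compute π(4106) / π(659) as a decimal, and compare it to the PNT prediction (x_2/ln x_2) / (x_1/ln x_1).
π(4106)/π(659) = 565/120 ≈ 4.7083;  PNT prediction ≈ 4.8606.

π(659) = 120 and π(4106) = 565, so π(4106)/π(659) ≈ 4.7083. The PNT-predicted ratio is (4106/ln(4106)) / (659/ln(659)) ≈ 4.8606. The two agree to within a few percent, as expected.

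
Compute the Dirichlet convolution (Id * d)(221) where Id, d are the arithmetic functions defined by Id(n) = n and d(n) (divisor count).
(Id * d)(221) = 285

Divisors of 221: [1, 13, 17, 221]. For each d | 221:
  d = 1: Id(1) · d(221/1) = 1 · 4 = 4
  d = 13: Id(13) · d(221/13) = 13 · 2 = 26
  d = 17: Id(17) · d(221/17) = 17 · 2 = 34
  d = 221: Id(221) · d(221/221) = 221 · 1 = 221
Summing: (Id * d)(221) = 4 + 26 + 34 + 221 = 285.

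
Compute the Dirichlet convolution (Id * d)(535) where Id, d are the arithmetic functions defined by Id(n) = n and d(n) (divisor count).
(Id * d)(535) = 763

Divisors of 535: [1, 5, 107, 535]. For each d | 535:
  d = 1: Id(1) · d(535/1) = 1 · 4 = 4
  d = 5: Id(5) · d(535/5) = 5 · 2 = 10
  d = 107: Id(107) · d(535/107) = 107 · 2 = 214
  d = 535: Id(535) · d(535/535) = 535 · 1 = 535
Summing: (Id * d)(535) = 4 + 10 + 214 + 535 = 763.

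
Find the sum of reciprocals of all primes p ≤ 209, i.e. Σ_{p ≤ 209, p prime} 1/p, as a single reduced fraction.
Σ 1/p = 15202313841027497739047080375538859939135227730139536997746371469607707132833646367/7799922041683461553249199106329813876687996789903550945093032474868511536164700810

π(209) = 46, so the primes ≤ 209 are [2, 3, 5, 7, 11, 13, 17, 19, 23, 29, 31, 37, 41, 43, 47, 53, 59, 61, 67, 71, 73, 79, 83, 89, 97, 101, 103, 107, 109, 113, 127, 131, 137, 139, 149, 151, 157, 163, 167, 173, 179, 181, 191, 193, 197, 199]. Summing 1/p over these primes: 15202313841027497739047080375538859939135227730139536997746371469607707132833646367/7799922041683461553249199106329813876687996789903550945093032474868511536164700810 ≈ 1.9490. Mertens estimate ln ln(209) + 0.2615 ≈ 1.9372.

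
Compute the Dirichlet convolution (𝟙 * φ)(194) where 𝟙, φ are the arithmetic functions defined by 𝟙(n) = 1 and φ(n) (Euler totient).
(𝟙 * φ)(194) = 194

Divisors of 194: [1, 2, 97, 194]. For each d | 194:
  d = 1: 𝟙(1) · φ(194/1) = 1 · 96 = 96
  d = 2: 𝟙(2) · φ(194/2) = 1 · 96 = 96
  d = 97: 𝟙(97) · φ(194/97) = 1 · 1 = 1
  d = 194: 𝟙(194) · φ(194/194) = 1 · 1 = 1
Summing: (𝟙 * φ)(194) = 96 + 96 + 1 + 1 = 194.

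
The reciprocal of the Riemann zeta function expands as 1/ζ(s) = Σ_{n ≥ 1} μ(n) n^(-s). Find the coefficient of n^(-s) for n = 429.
μ(429) = -1

Factor n = 429 = 3 · 11 · 13. μ(n) = 0 if any exponent ≥ 2 (not squarefree); otherwise μ(n) = (−1)^{ω(n)} where ω(n) is the number of distinct prime factors. Applying: μ(429) = -1.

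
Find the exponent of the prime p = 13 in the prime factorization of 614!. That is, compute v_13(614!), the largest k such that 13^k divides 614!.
v_13(614!) = 50

Legendre's formula: v_p(n!) = Σ_{k ≥ 1} ⌊n / p^k⌋. For p = 13, n = 614, the terms are:
  ⌊614/13^1⌋ = ⌊614/13⌋ = 47
  ⌊614/13^2⌋ = ⌊614/169⌋ = 3
(the next term ⌊614/13^3⌋ = 0, terminating the sum). Summing: v_13(614!) = 47 + 3 = 50.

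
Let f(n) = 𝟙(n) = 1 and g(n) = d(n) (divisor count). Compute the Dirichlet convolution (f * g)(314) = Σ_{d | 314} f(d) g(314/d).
(𝟙 * d)(314) = 9

Divisors of 314: [1, 2, 157, 314]. For each d | 314:
  d = 1: 𝟙(1) · d(314/1) = 1 · 4 = 4
  d = 2: 𝟙(2) · d(314/2) = 1 · 2 = 2
  d = 157: 𝟙(157) · d(314/157) = 1 · 2 = 2
  d = 314: 𝟙(314) · d(314/314) = 1 · 1 = 1
Summing: (𝟙 * d)(314) = 4 + 2 + 2 + 1 = 9.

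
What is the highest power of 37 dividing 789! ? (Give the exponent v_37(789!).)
v_37(789!) = 21

Legendre's formula: v_p(n!) = Σ_{k ≥ 1} ⌊n / p^k⌋. For p = 37, n = 789, the terms are:
  ⌊789/37^1⌋ = ⌊789/37⌋ = 21
(the next term ⌊789/37^2⌋ = 0, terminating the sum). Summing: v_37(789!) = 21 = 21.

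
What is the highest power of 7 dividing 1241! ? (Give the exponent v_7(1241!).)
v_7(1241!) = 205

Legendre's formula: v_p(n!) = Σ_{k ≥ 1} ⌊n / p^k⌋. For p = 7, n = 1241, the terms are:
  ⌊1241/7^1⌋ = ⌊1241/7⌋ = 177
  ⌊1241/7^2⌋ = ⌊1241/49⌋ = 25
  ⌊1241/7^3⌋ = ⌊1241/343⌋ = 3
(the next term ⌊1241/7^4⌋ = 0, terminating the sum). Summing: v_7(1241!) = 177 + 25 + 3 = 205.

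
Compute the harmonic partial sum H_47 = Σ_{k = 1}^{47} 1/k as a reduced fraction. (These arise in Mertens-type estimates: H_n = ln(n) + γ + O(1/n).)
H_47 = 280682601097106968469/63245806209101973600

Direct summation: H_47 = 1 + 1/2 + ... + 1/47. The least common denominator is lcm(1, ..., 47) = 442720643463713815200; over this denominator the numerator is 442720643463713815200 + 221360321731856907600 + 147573547821237938400 + 110680160865928453800 + 88544128692742763040 + 73786773910618969200 + 63245806209101973600 + 55340080432964226900 + 49191182607079312800 + 44272064346371381520 + 40247331223973983200 + 36893386955309484600 + 34055434112593370400 + 31622903104550986800 + 29514709564247587680 + 27670040216482113450 + 26042390791983165600 + 24595591303539656400 + 23301086498090200800 + 22136032173185690760 + 21081935403033991200 + 20123665611986991600 + 19248723628857122400 + 18446693477654742300 + 17708825738548552608 + 17027717056296685200 + 16397060869026437600 + 15811451552275493400 + 15266229084955648800 + 14757354782123793840 + 14281311079474639200 + 13835020108241056725 + 13415777074657994400 + 13021195395991582800 + 12649161241820394720 + 12297795651769828200 + 11965422796316589600 + 11650543249045100400 + 11351811370864456800 + 11068016086592845380 + 10798064474724727200 + 10540967701516995600 + 10295828917760786400 + 10061832805993495800 + 9838236521415862560 + 9624361814428561200 + 9419588158802421600 = 1964778207679748779283, so H_47 = 1964778207679748779283/442720643463713815200; reducing by gcd(1964778207679748779283, 442720643463713815200) = 7 gives 280682601097106968469/63245806209101973600 ≈ 4.43796. (The PNT-adjacent estimate ln(47) + γ ≈ 4.42736 matches within O(1/n).)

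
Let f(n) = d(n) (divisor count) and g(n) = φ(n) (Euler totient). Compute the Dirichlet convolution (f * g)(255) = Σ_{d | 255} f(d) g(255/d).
(d * φ)(255) = 432

Divisors of 255: [1, 3, 5, 15, 17, 51, 85, 255]. For each d | 255:
  d = 1: d(1) · φ(255/1) = 1 · 128 = 128
  d = 3: d(3) · φ(255/3) = 2 · 64 = 128
  d = 5: d(5) · φ(255/5) = 2 · 32 = 64
  d = 15: d(15) · φ(255/15) = 4 · 16 = 64
  d = 17: d(17) · φ(255/17) = 2 · 8 = 16
  d = 51: d(51) · φ(255/51) = 4 · 4 = 16
  d = 85: d(85) · φ(255/85) = 4 · 2 = 8
  d = 255: d(255) · φ(255/255) = 8 · 1 = 8
Summing: (d * φ)(255) = 128 + 128 + 64 + 64 + 16 + 16 + 8 + 8 = 432.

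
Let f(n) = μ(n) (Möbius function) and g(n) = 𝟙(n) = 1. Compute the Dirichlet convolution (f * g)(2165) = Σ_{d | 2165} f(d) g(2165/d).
(μ * 𝟙)(2165) = 0

Divisors of 2165: [1, 5, 433, 2165]. For each d | 2165:
  d = 1: μ(1) · 𝟙(2165/1) = 1 · 1 = 1
  d = 5: μ(5) · 𝟙(2165/5) = -1 · 1 = -1
  d = 433: μ(433) · 𝟙(2165/433) = -1 · 1 = -1
  d = 2165: μ(2165) · 𝟙(2165/2165) = 1 · 1 = 1
Summing: (μ * 𝟙)(2165) = 1 + -1 + -1 + 1 = 0.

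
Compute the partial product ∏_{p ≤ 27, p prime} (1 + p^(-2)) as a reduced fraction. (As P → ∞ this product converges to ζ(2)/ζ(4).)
∏ = 3394003400000/2252055594789

The primes p ≤ 27 are [2, 3, 5, 7, 11, 13, 17, 19, 23]. For each, (1 + 1/p^2) = (p^2 + 1)/p^2. Multiplying these fractions over p ∈ [2, 3, 5, 7, 11, 13, 17, 19, 23] gives 3394003400000/2252055594789. (In the limit P → ∞ this tends to ζ(2)/ζ(4).)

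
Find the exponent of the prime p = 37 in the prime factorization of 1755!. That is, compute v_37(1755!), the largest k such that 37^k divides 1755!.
v_37(1755!) = 48

Legendre's formula: v_p(n!) = Σ_{k ≥ 1} ⌊n / p^k⌋. For p = 37, n = 1755, the terms are:
  ⌊1755/37^1⌋ = ⌊1755/37⌋ = 47
  ⌊1755/37^2⌋ = ⌊1755/1369⌋ = 1
(the next term ⌊1755/37^3⌋ = 0, terminating the sum). Summing: v_37(1755!) = 47 + 1 = 48.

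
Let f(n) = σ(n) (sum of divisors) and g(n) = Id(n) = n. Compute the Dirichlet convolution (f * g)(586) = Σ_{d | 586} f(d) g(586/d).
(σ * Id)(586) = 2935

Divisors of 586: [1, 2, 293, 586]. For each d | 586:
  d = 1: σ(1) · Id(586/1) = 1 · 586 = 586
  d = 2: σ(2) · Id(586/2) = 3 · 293 = 879
  d = 293: σ(293) · Id(586/293) = 294 · 2 = 588
  d = 586: σ(586) · Id(586/586) = 882 · 1 = 882
Summing: (σ * Id)(586) = 586 + 879 + 588 + 882 = 2935.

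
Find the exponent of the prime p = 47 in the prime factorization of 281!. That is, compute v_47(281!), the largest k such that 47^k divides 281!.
v_47(281!) = 5

Legendre's formula: v_p(n!) = Σ_{k ≥ 1} ⌊n / p^k⌋. For p = 47, n = 281, the terms are:
  ⌊281/47^1⌋ = ⌊281/47⌋ = 5
(the next term ⌊281/47^2⌋ = 0, terminating the sum). Summing: v_47(281!) = 5 = 5.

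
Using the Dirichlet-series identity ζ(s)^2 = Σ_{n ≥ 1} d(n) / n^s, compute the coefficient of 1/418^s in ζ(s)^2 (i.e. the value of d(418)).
d(418) = 8

ζ(s)^2 = (Σ 1/m^s)(Σ 1/k^s). The coefficient of 1/n^s in the product is the number of ordered pairs (m, k) with mk = n, which equals d(n). For n = 418, divisors are [1, 2, 11, 19, 22, 38, 209, 418], so d(418) = 8.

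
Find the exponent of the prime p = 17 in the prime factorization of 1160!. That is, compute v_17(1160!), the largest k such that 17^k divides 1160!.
v_17(1160!) = 72

Legendre's formula: v_p(n!) = Σ_{k ≥ 1} ⌊n / p^k⌋. For p = 17, n = 1160, the terms are:
  ⌊1160/17^1⌋ = ⌊1160/17⌋ = 68
  ⌊1160/17^2⌋ = ⌊1160/289⌋ = 4
(the next term ⌊1160/17^3⌋ = 0, terminating the sum). Summing: v_17(1160!) = 68 + 4 = 72.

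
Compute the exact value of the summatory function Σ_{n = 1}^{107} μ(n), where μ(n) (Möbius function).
Σ_{n ≤ 107} μ(n) = -3

Compute μ(n) for each 1 ≤ n ≤ 107: μ(1) = 1, μ(2) = -1, μ(3) = -1, μ(4) = 0, μ(5) = -1, μ(6) = 1, μ(7) = -1, μ(8) = 0, μ(9) = 0, μ(10) = 1, μ(11) = -1, μ(12) = 0, μ(13) = -1, μ(14) = 1, μ(15) = 1, μ(16) = 0, μ(17) = -1, μ(18) = 0, μ(19) = -1, μ(20) = 0, μ(21) = 1, μ(22) = 1, μ(23) = -1, μ(24) = 0, μ(25) = 0, μ(26) = 1, μ(27) = 0, μ(28) = 0, μ(29) = -1, μ(30) = -1, μ(31) = -1, μ(32) = 0, μ(33) = 1, μ(34) = 1, μ(35) = 1, μ(36) = 0, μ(37) = -1, μ(38) = 1, μ(39) = 1, μ(40) = 0, μ(41) = -1, μ(42) = -1, μ(43) = -1, μ(44) = 0, μ(45) = 0, μ(46) = 1, μ(47) = -1, μ(48) = 0, μ(49) = 0, μ(50) = 0, μ(51) = 1, μ(52) = 0, μ(53) = -1, μ(54) = 0, μ(55) = 1, μ(56) = 0, μ(57) = 1, μ(58) = 1, μ(59) = -1, μ(60) = 0, μ(61) = -1, μ(62) = 1, μ(63) = 0, μ(64) = 0, μ(65) = 1, μ(66) = -1, μ(67) = -1, μ(68) = 0, μ(69) = 1, μ(70) = -1, μ(71) = -1, μ(72) = 0, μ(73) = -1, μ(74) = 1, μ(75) = 0, μ(76) = 0, μ(77) = 1, μ(78) = -1, μ(79) = -1, μ(80) = 0, μ(81) = 0, μ(82) = 1, μ(83) = -1, μ(84) = 0, μ(85) = 1, μ(86) = 1, μ(87) = 1, μ(88) = 0, μ(89) = -1, μ(90) = 0, μ(91) = 1, μ(92) = 0, μ(93) = 1, μ(94) = 1, μ(95) = 1, μ(96) = 0, μ(97) = -1, μ(98) = 0, μ(99) = 0, μ(100) = 0, μ(101) = -1, μ(102) = -1, μ(103) = -1, μ(104) = 0, μ(105) = -1, μ(106) = 1, μ(107) = -1. Summing all 107 values: -3. (Mertens function M(x) = Σ_{n ≤ x} μ(n); on average M(x) should be small (PNT ⟺ M(x) = o(x)).)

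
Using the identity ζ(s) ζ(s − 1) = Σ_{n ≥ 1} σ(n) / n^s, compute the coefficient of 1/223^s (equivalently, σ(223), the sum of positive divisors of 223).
σ(223) = 224

In the product (Σ m^0/m^s)(Σ k / k^s) = Σ (Σ_{d | n} d) / n^s, the coefficient of 1/n^s is σ(n) = Σ_{d | n} d. For n = 223, divisors are [1, 223]; summing: σ(223) = 224.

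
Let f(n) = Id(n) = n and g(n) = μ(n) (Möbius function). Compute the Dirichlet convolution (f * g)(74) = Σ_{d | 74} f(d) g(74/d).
(Id * μ)(74) = 36

Divisors of 74: [1, 2, 37, 74]. For each d | 74:
  d = 1: Id(1) · μ(74/1) = 1 · 1 = 1
  d = 2: Id(2) · μ(74/2) = 2 · -1 = -2
  d = 37: Id(37) · μ(74/37) = 37 · -1 = -37
  d = 74: Id(74) · μ(74/74) = 74 · 1 = 74
Summing: (Id * μ)(74) = 1 + -2 + -37 + 74 = 36.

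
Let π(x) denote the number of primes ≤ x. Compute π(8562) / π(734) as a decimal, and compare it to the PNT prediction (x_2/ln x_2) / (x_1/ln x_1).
π(8562)/π(734) = 1066/130 ≈ 8.2000;  PNT prediction ≈ 8.5003.

π(734) = 130 and π(8562) = 1066, so π(8562)/π(734) ≈ 8.2000. The PNT-predicted ratio is (8562/ln(8562)) / (734/ln(734)) ≈ 8.5003. The two agree to within a few percent, as expected.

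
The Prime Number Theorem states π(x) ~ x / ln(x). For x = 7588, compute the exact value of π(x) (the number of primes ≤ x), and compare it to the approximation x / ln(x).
π(7588) = 963;  x/ln(x) ≈ 849.31;  relative error ≈ 11.81%.

Directly count primes up to 7588: π(7588) = 963. The PNT approximation gives 7588/ln(7588) ≈ 7588/8.93432 ≈ 849.31. Relative error (π(x) − x/ln(x)) / π(x) ≈ 11.81%; the approximation is known to undercount slightly (Li(x) is a better estimate).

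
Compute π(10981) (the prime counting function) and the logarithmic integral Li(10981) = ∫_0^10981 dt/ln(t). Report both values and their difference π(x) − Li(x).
π(10981) = 1333;  Li(10981) ≈ 1352.10;  π(x) − Li(x) ≈ -19.10.

Direct count of primes ≤ 10981 gives π(10981) = 1333. Numerical evaluation of the logarithmic integral gives Li(10981) ≈ 1352.10. The difference π(x) − Li(x) ≈ -19.10 is typically negative for small/moderate x (Li(x) overestimates), though Littlewood's theorem shows this sign changes infinitely often.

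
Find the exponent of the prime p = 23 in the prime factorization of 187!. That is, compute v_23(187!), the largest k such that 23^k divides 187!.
v_23(187!) = 8

Legendre's formula: v_p(n!) = Σ_{k ≥ 1} ⌊n / p^k⌋. For p = 23, n = 187, the terms are:
  ⌊187/23^1⌋ = ⌊187/23⌋ = 8
(the next term ⌊187/23^2⌋ = 0, terminating the sum). Summing: v_23(187!) = 8 = 8.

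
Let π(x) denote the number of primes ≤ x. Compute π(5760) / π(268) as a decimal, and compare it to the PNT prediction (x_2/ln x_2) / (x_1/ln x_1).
π(5760)/π(268) = 757/56 ≈ 13.5179;  PNT prediction ≈ 13.8779.

π(268) = 56 and π(5760) = 757, so π(5760)/π(268) ≈ 13.5179. The PNT-predicted ratio is (5760/ln(5760)) / (268/ln(268)) ≈ 13.8779. The two agree to within a few percent, as expected.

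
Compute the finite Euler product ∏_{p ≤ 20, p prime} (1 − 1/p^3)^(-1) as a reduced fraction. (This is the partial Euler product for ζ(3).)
∏ = 3674541645775/3057655868928

The primes p ≤ 20 are [2, 3, 5, 7, 11, 13, 17, 19]. For each prime, (1 − 1/p^3)^(-1) = p^3 / (p^3 − 1). The product is (1 − 1/2^3)^(-1), (1 − 1/3^3)^(-1), (1 − 1/5^3)^(-1), (1 − 1/7^3)^(-1), (1 − 1/11^3)^(-1), (1 − 1/13^3)^(-1), (1 − 1/17^3)^(-1), (1 − 1/19^3)^(-1) = ∏ p^3 / (p^3 − 1) = 3674541645775/3057655868928.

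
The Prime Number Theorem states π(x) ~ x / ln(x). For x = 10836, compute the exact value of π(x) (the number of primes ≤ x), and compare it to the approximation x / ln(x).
π(10836) = 1316;  x/ln(x) ≈ 1166.34;  relative error ≈ 11.37%.

Directly count primes up to 10836: π(10836) = 1316. The PNT approximation gives 10836/ln(10836) ≈ 10836/9.29063 ≈ 1166.34. Relative error (π(x) − x/ln(x)) / π(x) ≈ 11.37%; the approximation is known to undercount slightly (Li(x) is a better estimate).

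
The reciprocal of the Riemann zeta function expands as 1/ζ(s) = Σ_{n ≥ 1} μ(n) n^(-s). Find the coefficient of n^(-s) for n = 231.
μ(231) = -1

Factor n = 231 = 3 · 7 · 11. μ(n) = 0 if any exponent ≥ 2 (not squarefree); otherwise μ(n) = (−1)^{ω(n)} where ω(n) is the number of distinct prime factors. Applying: μ(231) = -1.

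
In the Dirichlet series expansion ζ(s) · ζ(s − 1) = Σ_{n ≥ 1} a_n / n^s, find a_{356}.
σ(356) = 630

In the product (Σ m^0/m^s)(Σ k / k^s) = Σ (Σ_{d | n} d) / n^s, the coefficient of 1/n^s is σ(n) = Σ_{d | n} d. For n = 356, divisors are [1, 2, 4, 89, 178, 356]; summing: σ(356) = 630.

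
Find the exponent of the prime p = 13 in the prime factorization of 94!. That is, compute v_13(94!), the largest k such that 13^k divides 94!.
v_13(94!) = 7

Legendre's formula: v_p(n!) = Σ_{k ≥ 1} ⌊n / p^k⌋. For p = 13, n = 94, the terms are:
  ⌊94/13^1⌋ = ⌊94/13⌋ = 7
(the next term ⌊94/13^2⌋ = 0, terminating the sum). Summing: v_13(94!) = 7 = 7.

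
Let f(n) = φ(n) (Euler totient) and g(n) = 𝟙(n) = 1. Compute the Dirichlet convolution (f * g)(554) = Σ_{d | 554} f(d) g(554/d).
(φ * 𝟙)(554) = 554

Divisors of 554: [1, 2, 277, 554]. For each d | 554:
  d = 1: φ(1) · 𝟙(554/1) = 1 · 1 = 1
  d = 2: φ(2) · 𝟙(554/2) = 1 · 1 = 1
  d = 277: φ(277) · 𝟙(554/277) = 276 · 1 = 276
  d = 554: φ(554) · 𝟙(554/554) = 276 · 1 = 276
Summing: (φ * 𝟙)(554) = 1 + 1 + 276 + 276 = 554.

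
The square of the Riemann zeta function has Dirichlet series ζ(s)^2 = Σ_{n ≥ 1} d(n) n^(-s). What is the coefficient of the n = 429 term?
d(429) = 8

ζ(s)^2 = (Σ 1/m^s)(Σ 1/k^s). The coefficient of 1/n^s in the product is the number of ordered pairs (m, k) with mk = n, which equals d(n). For n = 429, divisors are [1, 3, 11, 13, 33, 39, 143, 429], so d(429) = 8.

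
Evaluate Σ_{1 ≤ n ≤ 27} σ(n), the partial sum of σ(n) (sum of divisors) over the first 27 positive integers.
Σ_{n ≤ 27} σ(n) = 604

Compute σ(n) for each 1 ≤ n ≤ 27: σ(1) = 1, σ(2) = 3, σ(3) = 4, σ(4) = 7, σ(5) = 6, σ(6) = 12, σ(7) = 8, σ(8) = 15, σ(9) = 13, σ(10) = 18, σ(11) = 12, σ(12) = 28, σ(13) = 14, σ(14) = 24, σ(15) = 24, σ(16) = 31, σ(17) = 18, σ(18) = 39, σ(19) = 20, σ(20) = 42, σ(21) = 32, σ(22) = 36, σ(23) = 24, σ(24) = 60, σ(25) = 31, σ(26) = 42, σ(27) = 40. Summing all 27 values: 604. (Average order: Σ_{n ≤ x} σ(n) ~ (π²/12) x². For x = 27, (π²/12)·27² ≈ 599.58.)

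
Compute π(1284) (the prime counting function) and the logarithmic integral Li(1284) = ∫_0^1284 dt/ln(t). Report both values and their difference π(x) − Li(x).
π(1284) = 208;  Li(1284) ≈ 217.97;  π(x) − Li(x) ≈ -9.97.

Direct count of primes ≤ 1284 gives π(1284) = 208. Numerical evaluation of the logarithmic integral gives Li(1284) ≈ 217.97. The difference π(x) − Li(x) ≈ -9.97 is typically negative for small/moderate x (Li(x) overestimates), though Littlewood's theorem shows this sign changes infinitely often.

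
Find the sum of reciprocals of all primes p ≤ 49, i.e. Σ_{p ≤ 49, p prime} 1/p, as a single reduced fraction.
Σ 1/p = 1021729465586766997/614889782588491410

π(49) = 15, so the primes ≤ 49 are [2, 3, 5, 7, 11, 13, 17, 19, 23, 29, 31, 37, 41, 43, 47]. Summing 1/p over these primes: 1021729465586766997/614889782588491410 ≈ 1.6616. Mertens estimate ln ln(49) + 0.2615 ≈ 1.6204.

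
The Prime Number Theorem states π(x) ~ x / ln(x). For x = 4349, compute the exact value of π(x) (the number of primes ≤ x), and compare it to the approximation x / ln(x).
π(4349) = 594;  x/ln(x) ≈ 519.12;  relative error ≈ 12.61%.

Directly count primes up to 4349: π(4349) = 594. The PNT approximation gives 4349/ln(4349) ≈ 4349/8.37770 ≈ 519.12. Relative error (π(x) − x/ln(x)) / π(x) ≈ 12.61%; the approximation is known to undercount slightly (Li(x) is a better estimate).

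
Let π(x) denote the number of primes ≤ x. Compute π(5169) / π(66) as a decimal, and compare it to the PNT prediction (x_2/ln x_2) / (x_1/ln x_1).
π(5169)/π(66) = 688/18 ≈ 38.2222;  PNT prediction ≈ 38.3754.

π(66) = 18 and π(5169) = 688, so π(5169)/π(66) ≈ 38.2222. The PNT-predicted ratio is (5169/ln(5169)) / (66/ln(66)) ≈ 38.3754. The two agree to within a few percent, as expected.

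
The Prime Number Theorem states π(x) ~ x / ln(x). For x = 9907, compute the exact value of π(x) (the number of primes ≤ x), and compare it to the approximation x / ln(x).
π(9907) = 1222;  x/ln(x) ≈ 1076.73;  relative error ≈ 11.89%.

Directly count primes up to 9907: π(9907) = 1222. The PNT approximation gives 9907/ln(9907) ≈ 9907/9.20100 ≈ 1076.73. Relative error (π(x) − x/ln(x)) / π(x) ≈ 11.89%; the approximation is known to undercount slightly (Li(x) is a better estimate).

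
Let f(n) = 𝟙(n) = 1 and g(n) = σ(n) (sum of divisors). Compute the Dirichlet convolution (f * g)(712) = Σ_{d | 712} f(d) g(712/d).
(𝟙 * σ)(712) = 2366

Divisors of 712: [1, 2, 4, 8, 89, 178, 356, 712]. For each d | 712:
  d = 1: 𝟙(1) · σ(712/1) = 1 · 1350 = 1350
  d = 2: 𝟙(2) · σ(712/2) = 1 · 630 = 630
  d = 4: 𝟙(4) · σ(712/4) = 1 · 270 = 270
  d = 8: 𝟙(8) · σ(712/8) = 1 · 90 = 90
  d = 89: 𝟙(89) · σ(712/89) = 1 · 15 = 15
  d = 178: 𝟙(178) · σ(712/178) = 1 · 7 = 7
  d = 356: 𝟙(356) · σ(712/356) = 1 · 3 = 3
  d = 712: 𝟙(712) · σ(712/712) = 1 · 1 = 1
Summing: (𝟙 * σ)(712) = 1350 + 630 + 270 + 90 + 15 + 7 + 3 + 1 = 2366.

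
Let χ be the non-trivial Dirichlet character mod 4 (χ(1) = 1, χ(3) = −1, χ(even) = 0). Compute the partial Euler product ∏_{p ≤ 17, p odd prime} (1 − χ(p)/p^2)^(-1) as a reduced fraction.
∏ = 41368327/44974080

The odd primes p ≤ 17 are [3, 5, 7, 11, 13, 17]. For each, χ(p) = 1 if p ≡ 1 mod 4, χ(p) = −1 if p ≡ 3 mod 4. Taking (1 − χ(p)/p^2)^(-1) = p^2/(p^2 − χ(p)): (1 − (-1)/3^2)^(-1) · (1 − (1)/5^2)^(-1) · (1 − (-1)/7^2)^(-1) · (1 − (-1)/11^2)^(-1) · (1 − (1)/13^2)^(-1) · (1 − (1)/17^2)^(-1) = 41368327/44974080.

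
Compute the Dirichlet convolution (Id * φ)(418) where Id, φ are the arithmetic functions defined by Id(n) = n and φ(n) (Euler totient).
(Id * φ)(418) = 2331

Divisors of 418: [1, 2, 11, 19, 22, 38, 209, 418]. For each d | 418:
  d = 1: Id(1) · φ(418/1) = 1 · 180 = 180
  d = 2: Id(2) · φ(418/2) = 2 · 180 = 360
  d = 11: Id(11) · φ(418/11) = 11 · 18 = 198
  d = 19: Id(19) · φ(418/19) = 19 · 10 = 190
  d = 22: Id(22) · φ(418/22) = 22 · 18 = 396
  d = 38: Id(38) · φ(418/38) = 38 · 10 = 380
  d = 209: Id(209) · φ(418/209) = 209 · 1 = 209
  d = 418: Id(418) · φ(418/418) = 418 · 1 = 418
Summing: (Id * φ)(418) = 180 + 360 + 198 + 190 + 396 + 380 + 209 + 418 = 2331.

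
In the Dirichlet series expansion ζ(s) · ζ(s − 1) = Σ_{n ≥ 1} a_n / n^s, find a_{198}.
σ(198) = 468

In the product (Σ m^0/m^s)(Σ k / k^s) = Σ (Σ_{d | n} d) / n^s, the coefficient of 1/n^s is σ(n) = Σ_{d | n} d. For n = 198, divisors are [1, 2, 3, 6, 9, 11, 18, 22, 33, 66, 99, 198]; summing: σ(198) = 468.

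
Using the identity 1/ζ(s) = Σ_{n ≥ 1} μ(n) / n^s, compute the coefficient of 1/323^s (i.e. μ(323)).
μ(323) = 1

Factor n = 323 = 17 · 19. μ(n) = 0 if any exponent ≥ 2 (not squarefree); otherwise μ(n) = (−1)^{ω(n)} where ω(n) is the number of distinct prime factors. Applying: μ(323) = 1.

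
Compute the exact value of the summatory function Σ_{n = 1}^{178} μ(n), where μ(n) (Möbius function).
Σ_{n ≤ 178} μ(n) = -2

Compute μ(n) for each 1 ≤ n ≤ 178: μ(1) = 1, μ(2) = -1, μ(3) = -1, μ(4) = 0, μ(5) = -1, μ(6) = 1, μ(7) = -1, μ(8) = 0, μ(9) = 0, μ(10) = 1, μ(11) = -1, μ(12) = 0, μ(13) = -1, μ(14) = 1, μ(15) = 1, μ(16) = 0, μ(17) = -1, μ(18) = 0, μ(19) = -1, μ(20) = 0, μ(21) = 1, μ(22) = 1, μ(23) = -1, μ(24) = 0, μ(25) = 0, μ(26) = 1, μ(27) = 0, μ(28) = 0, μ(29) = -1, μ(30) = -1, μ(31) = -1, μ(32) = 0, μ(33) = 1, μ(34) = 1, μ(35) = 1, μ(36) = 0, μ(37) = -1, μ(38) = 1, μ(39) = 1, μ(40) = 0, μ(41) = -1, μ(42) = -1, μ(43) = -1, μ(44) = 0, μ(45) = 0, μ(46) = 1, μ(47) = -1, μ(48) = 0, μ(49) = 0, μ(50) = 0, μ(51) = 1, μ(52) = 0, μ(53) = -1, μ(54) = 0, μ(55) = 1, μ(56) = 0, μ(57) = 1, μ(58) = 1, μ(59) = -1, μ(60) = 0, μ(61) = -1, μ(62) = 1, μ(63) = 0, μ(64) = 0, μ(65) = 1, μ(66) = -1, μ(67) = -1, μ(68) = 0, μ(69) = 1, μ(70) = -1, μ(71) = -1, μ(72) = 0, μ(73) = -1, μ(74) = 1, μ(75) = 0, μ(76) = 0, μ(77) = 1, μ(78) = -1, μ(79) = -1, μ(80) = 0, μ(81) = 0, μ(82) = 1, μ(83) = -1, μ(84) = 0, μ(85) = 1, μ(86) = 1, μ(87) = 1, μ(88) = 0, μ(89) = -1, μ(90) = 0, μ(91) = 1, μ(92) = 0, μ(93) = 1, μ(94) = 1, μ(95) = 1, μ(96) = 0, μ(97) = -1, μ(98) = 0, μ(99) = 0, μ(100) = 0, μ(101) = -1, μ(102) = -1, μ(103) = -1, μ(104) = 0, μ(105) = -1, μ(106) = 1, μ(107) = -1, μ(108) = 0, μ(109) = -1, μ(110) = -1, μ(111) = 1, μ(112) = 0, μ(113) = -1, μ(114) = -1, μ(115) = 1, μ(116) = 0, μ(117) = 0, μ(118) = 1, μ(119) = 1, μ(120) = 0, μ(121) = 0, μ(122) = 1, μ(123) = 1, μ(124) = 0, μ(125) = 0, μ(126) = 0, μ(127) = -1, μ(128) = 0, μ(129) = 1, μ(130) = -1, μ(131) = -1, μ(132) = 0, μ(133) = 1, μ(134) = 1, μ(135) = 0, μ(136) = 0, μ(137) = -1, μ(138) = -1, μ(139) = -1, μ(140) = 0, μ(141) = 1, μ(142) = 1, μ(143) = 1, μ(144) = 0, μ(145) = 1, μ(146) = 1, μ(147) = 0, μ(148) = 0, μ(149) = -1, μ(150) = 0, μ(151) = -1, μ(152) = 0, μ(153) = 0, μ(154) = -1, μ(155) = 1, μ(156) = 0, μ(157) = -1, μ(158) = 1, μ(159) = 1, μ(160) = 0, μ(161) = 1, μ(162) = 0, μ(163) = -1, μ(164) = 0, μ(165) = -1, μ(166) = 1, μ(167) = -1, μ(168) = 0, μ(169) = 0, μ(170) = -1, μ(171) = 0, μ(172) = 0, μ(173) = -1, μ(174) = -1, μ(175) = 0, μ(176) = 0, μ(177) = 1, μ(178) = 1. Summing all 178 values: -2. (Mertens function M(x) = Σ_{n ≤ x} μ(n); on average M(x) should be small (PNT ⟺ M(x) = o(x)).)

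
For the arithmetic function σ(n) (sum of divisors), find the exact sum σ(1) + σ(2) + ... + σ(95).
Σ_{n ≤ 95} σ(n) = 7405

Compute σ(n) for each 1 ≤ n ≤ 95: σ(1) = 1, σ(2) = 3, σ(3) = 4, σ(4) = 7, σ(5) = 6, σ(6) = 12, σ(7) = 8, σ(8) = 15, σ(9) = 13, σ(10) = 18, σ(11) = 12, σ(12) = 28, σ(13) = 14, σ(14) = 24, σ(15) = 24, σ(16) = 31, σ(17) = 18, σ(18) = 39, σ(19) = 20, σ(20) = 42, σ(21) = 32, σ(22) = 36, σ(23) = 24, σ(24) = 60, σ(25) = 31, σ(26) = 42, σ(27) = 40, σ(28) = 56, σ(29) = 30, σ(30) = 72, σ(31) = 32, σ(32) = 63, σ(33) = 48, σ(34) = 54, σ(35) = 48, σ(36) = 91, σ(37) = 38, σ(38) = 60, σ(39) = 56, σ(40) = 90, σ(41) = 42, σ(42) = 96, σ(43) = 44, σ(44) = 84, σ(45) = 78, σ(46) = 72, σ(47) = 48, σ(48) = 124, σ(49) = 57, σ(50) = 93, σ(51) = 72, σ(52) = 98, σ(53) = 54, σ(54) = 120, σ(55) = 72, σ(56) = 120, σ(57) = 80, σ(58) = 90, σ(59) = 60, σ(60) = 168, σ(61) = 62, σ(62) = 96, σ(63) = 104, σ(64) = 127, σ(65) = 84, σ(66) = 144, σ(67) = 68, σ(68) = 126, σ(69) = 96, σ(70) = 144, σ(71) = 72, σ(72) = 195, σ(73) = 74, σ(74) = 114, σ(75) = 124, σ(76) = 140, σ(77) = 96, σ(78) = 168, σ(79) = 80, σ(80) = 186, σ(81) = 121, σ(82) = 126, σ(83) = 84, σ(84) = 224, σ(85) = 108, σ(86) = 132, σ(87) = 120, σ(88) = 180, σ(89) = 90, σ(90) = 234, σ(91) = 112, σ(92) = 168, σ(93) = 128, σ(94) = 144, σ(95) = 120. Summing all 95 values: 7405. (Average order: Σ_{n ≤ x} σ(n) ~ (π²/12) x². For x = 95, (π²/12)·95² ≈ 7422.76.)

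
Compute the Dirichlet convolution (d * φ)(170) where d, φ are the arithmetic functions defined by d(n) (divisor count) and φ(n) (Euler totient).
(d * φ)(170) = 324

Divisors of 170: [1, 2, 5, 10, 17, 34, 85, 170]. For each d | 170:
  d = 1: d(1) · φ(170/1) = 1 · 64 = 64
  d = 2: d(2) · φ(170/2) = 2 · 64 = 128
  d = 5: d(5) · φ(170/5) = 2 · 16 = 32
  d = 10: d(10) · φ(170/10) = 4 · 16 = 64
  d = 17: d(17) · φ(170/17) = 2 · 4 = 8
  d = 34: d(34) · φ(170/34) = 4 · 4 = 16
  d = 85: d(85) · φ(170/85) = 4 · 1 = 4
  d = 170: d(170) · φ(170/170) = 8 · 1 = 8
Summing: (d * φ)(170) = 64 + 128 + 32 + 64 + 8 + 16 + 4 + 8 = 324.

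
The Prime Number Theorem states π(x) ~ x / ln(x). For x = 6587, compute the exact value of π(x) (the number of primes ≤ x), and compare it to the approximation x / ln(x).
π(6587) = 852;  x/ln(x) ≈ 749.13;  relative error ≈ 12.07%.

Directly count primes up to 6587: π(6587) = 852. The PNT approximation gives 6587/ln(6587) ≈ 6587/8.79285 ≈ 749.13. Relative error (π(x) − x/ln(x)) / π(x) ≈ 12.07%; the approximation is known to undercount slightly (Li(x) is a better estimate).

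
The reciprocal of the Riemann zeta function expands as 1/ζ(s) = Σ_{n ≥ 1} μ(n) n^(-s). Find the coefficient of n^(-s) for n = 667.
μ(667) = 1

Factor n = 667 = 23 · 29. μ(n) = 0 if any exponent ≥ 2 (not squarefree); otherwise μ(n) = (−1)^{ω(n)} where ω(n) is the number of distinct prime factors. Applying: μ(667) = 1.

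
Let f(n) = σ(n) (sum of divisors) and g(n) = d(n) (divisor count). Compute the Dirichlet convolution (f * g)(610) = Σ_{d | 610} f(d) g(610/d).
(σ * d)(610) = 2560

Divisors of 610: [1, 2, 5, 10, 61, 122, 305, 610]. For each d | 610:
  d = 1: σ(1) · d(610/1) = 1 · 8 = 8
  d = 2: σ(2) · d(610/2) = 3 · 4 = 12
  d = 5: σ(5) · d(610/5) = 6 · 4 = 24
  d = 10: σ(10) · d(610/10) = 18 · 2 = 36
  d = 61: σ(61) · d(610/61) = 62 · 4 = 248
  d = 122: σ(122) · d(610/122) = 186 · 2 = 372
  d = 305: σ(305) · d(610/305) = 372 · 2 = 744
  d = 610: σ(610) · d(610/610) = 1116 · 1 = 1116
Summing: (σ * d)(610) = 8 + 12 + 24 + 36 + 248 + 372 + 744 + 1116 = 2560.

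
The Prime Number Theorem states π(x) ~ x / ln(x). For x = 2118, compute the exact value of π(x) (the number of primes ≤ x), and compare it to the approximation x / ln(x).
π(2118) = 319;  x/ln(x) ≈ 276.57;  relative error ≈ 13.30%.

Directly count primes up to 2118: π(2118) = 319. The PNT approximation gives 2118/ln(2118) ≈ 2118/7.65823 ≈ 276.57. Relative error (π(x) − x/ln(x)) / π(x) ≈ 13.30%; the approximation is known to undercount slightly (Li(x) is a better estimate).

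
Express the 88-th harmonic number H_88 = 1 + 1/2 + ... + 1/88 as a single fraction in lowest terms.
H_88 = 40866521918642154860585199122889549709/8076030954443701744994070304101969600

Direct summation: H_88 = 1 + 1/2 + ... + 1/88. The least common denominator is lcm(1, ..., 88) = 8076030954443701744994070304101969600; over this denominator the numerator is 8076030954443701744994070304101969600 + 4038015477221850872497035152050984800 + 2692010318147900581664690101367323200 + 2019007738610925436248517576025492400 + 1615206190888740348998814060820393920 + 1346005159073950290832345050683661600 + 1153718707777671677856295757728852800 + 1009503869305462718124258788012746200 + 897336772715966860554896700455774400 + 807603095444370174499407030410196960 + 734184632222154704090370027645633600 + 673002579536975145416172525341830800 + 621233150341823211153390023392459200 + 576859353888835838928147878864426400 + 538402063629580116332938020273464640 + 504751934652731359062129394006373100 + 475060644379041279117298253182468800 + 448668386357983430277448350227887200 + 425054260760194828683898437057998400 + 403801547722185087249703515205098480 + 384572902592557225952098585909617600 + 367092316111077352045185013822816800 + 351131780627987032391046534960955200 + 336501289768487572708086262670915400 + 323041238177748069799762812164078784 + 310616575170911605576695011696229600 + 299112257571988953518298900151924800 + 288429676944417919464073939432213200 + 278483826015300060172209320831102400 + 269201031814790058166469010136732320 + 260517127562700056290131300132321600 + 252375967326365679531064697003186550 + 244728210740718234696790009215211200 + 237530322189520639558649126591234400 + 230743741555534335571259151545770560 + 224334193178991715138724175113943600 + 218271106876856803918758656867620800 + 212527130380097414341949218528999200 + 207077716780607737051130007797486400 + 201900773861092543624851757602549240 + 196976364742529310853513909856145600 + 192286451296278612976049292954808800 + 187814673359155854534745821025627200 + 183546158055538676022592506911408400 + 179467354543193372110979340091154880 + 175565890313993516195523267480477600 + 171830445839227696702001495831956800 + 168250644884243786354043131335457700 + 164816958253953096836613679675550400 + 161520619088874034899881406082039392 + 158353548126347093039099417727489600 + 155308287585455802788347505848114800 + 152377942536673617830076798190603200 + 149556128785994476759149450075962400 + 146836926444430940818074005529126720 + 144214838472208959732036969716106600 + 141684753586731609561299479019332800 + 139241913007650030086104660415551200 + 136881880583791554999899496679694400 + 134600515907395029083234505068366160 + 132393950072847569590066726296753600 + 130258563781350028145065650066160800 + 128190967530852408650699528636539200 + 126187983663182839765532348501593275 + 124246630068364642230678004678491840 + 122364105370359117348395004607605600 + 120537775439458234999911497076148800 + 118765161094760319779324563295617200 + 117043926875995677463682178320318400 + 115371870777767167785629575772885280 + 113746914851319742887240426818337600 + 112167096589495857569362087556971800 + 110630561019776736232795483617835200 + 109135553438428401959379328433810400 + 107680412725916023266587604054692928 + 106263565190048707170974609264499600 + 104883518888879243441481432520804800 + 103538858390303868525565003898743200 + 102228239929667110696127472203822400 + 100950386930546271812425878801274620 + 99704085857329651172766300050641600 + 98488182371264655426756954928072800 + 97301577764381948734868316916891200 + 96143225648139306488024646477404400 + 95012128875808255823459650636493760 + 93907336679577927267372910512813600 + 92827942005100020057403106943700800 + 91773079027769338011296253455704200 = 40866521918642154860585199122889549709, so H_88 = 40866521918642154860585199122889549709/8076030954443701744994070304101969600 (already in lowest terms) ≈ 5.06022. (The PNT-adjacent estimate ln(88) + γ ≈ 5.05455 matches within O(1/n).)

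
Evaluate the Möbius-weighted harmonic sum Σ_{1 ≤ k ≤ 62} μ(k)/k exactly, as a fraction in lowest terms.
Σ μ(k)/k = 1874648830674470878723/117288381359406970983270

Values of μ(k) for 1 ≤ k ≤ 62: μ(1) = 1, μ(2) = -1, μ(3) = -1, μ(5) = -1, μ(6) = 1, μ(7) = -1, μ(10) = 1, μ(11) = -1, μ(13) = -1, μ(14) = 1, μ(15) = 1, μ(17) = -1, μ(19) = -1, μ(21) = 1, μ(22) = 1, μ(23) = -1, μ(26) = 1, μ(29) = -1, μ(30) = -1, μ(31) = -1, μ(33) = 1, μ(34) = 1, μ(35) = 1, μ(37) = -1, μ(38) = 1, μ(39) = 1, μ(41) = -1, μ(42) = -1, μ(43) = -1, μ(46) = 1, μ(47) = -1, μ(51) = 1, μ(53) = -1, μ(55) = 1, μ(57) = 1, μ(58) = 1, μ(59) = -1, μ(61) = -1, μ(62) = 1, with μ = 0 on non-squarefree integers. Summing μ(k)/k for k where μ(k) ≠ 0 gives 1874648830674470878723/117288381359406970983270 ≈ 0.0160. (PNT ⟺ this sum → 0 as n → ∞.)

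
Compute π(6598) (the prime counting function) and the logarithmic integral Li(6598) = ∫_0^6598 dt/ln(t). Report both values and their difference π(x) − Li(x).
π(6598) = 852;  Li(6598) ≈ 868.77;  π(x) − Li(x) ≈ -16.77.

Direct count of primes ≤ 6598 gives π(6598) = 852. Numerical evaluation of the logarithmic integral gives Li(6598) ≈ 868.77. The difference π(x) − Li(x) ≈ -16.77 is typically negative for small/moderate x (Li(x) overestimates), though Littlewood's theorem shows this sign changes infinitely often.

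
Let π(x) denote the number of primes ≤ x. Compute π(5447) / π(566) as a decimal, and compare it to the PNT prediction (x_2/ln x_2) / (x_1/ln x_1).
π(5447)/π(566) = 720/103 ≈ 6.9903;  PNT prediction ≈ 7.0908.

π(566) = 103 and π(5447) = 720, so π(5447)/π(566) ≈ 6.9903. The PNT-predicted ratio is (5447/ln(5447)) / (566/ln(566)) ≈ 7.0908. The two agree to within a few percent, as expected.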